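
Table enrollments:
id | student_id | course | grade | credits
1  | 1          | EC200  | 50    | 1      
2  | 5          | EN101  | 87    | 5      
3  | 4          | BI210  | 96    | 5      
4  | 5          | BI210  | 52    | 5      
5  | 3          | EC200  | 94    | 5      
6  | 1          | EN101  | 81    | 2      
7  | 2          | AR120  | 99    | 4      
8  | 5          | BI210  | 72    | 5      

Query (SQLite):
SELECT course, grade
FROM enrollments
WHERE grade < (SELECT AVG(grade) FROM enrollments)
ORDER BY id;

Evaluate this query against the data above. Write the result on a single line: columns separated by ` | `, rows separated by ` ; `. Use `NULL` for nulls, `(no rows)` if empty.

EC200 | 50 ; BI210 | 52 ; BI210 | 72

Scalar subquery: AVG(grade) over all enrollments rows = 78.875.
Keep rows where grade < that value.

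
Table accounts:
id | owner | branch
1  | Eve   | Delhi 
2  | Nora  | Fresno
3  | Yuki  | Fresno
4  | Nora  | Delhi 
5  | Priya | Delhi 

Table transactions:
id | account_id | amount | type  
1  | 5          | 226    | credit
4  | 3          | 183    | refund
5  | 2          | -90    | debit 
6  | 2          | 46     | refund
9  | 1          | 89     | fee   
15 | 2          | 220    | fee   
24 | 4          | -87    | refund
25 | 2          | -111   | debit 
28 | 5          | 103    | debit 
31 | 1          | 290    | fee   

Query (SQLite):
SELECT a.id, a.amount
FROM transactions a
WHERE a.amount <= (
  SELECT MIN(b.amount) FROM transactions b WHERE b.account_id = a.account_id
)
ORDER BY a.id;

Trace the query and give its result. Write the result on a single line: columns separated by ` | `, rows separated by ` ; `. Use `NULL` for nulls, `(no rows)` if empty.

For each transactions row a, compute MIN(amount) over rows sharing a.account_id.
Keep row a if a.amount <= that per-group MIN.
  account_id=1: MIN(amount) = 89
  account_id=2: MIN(amount) = -111
  account_id=3: MIN(amount) = 183
  account_id=4: MIN(amount) = -87
  account_id=5: MIN(amount) = 103

4 | 183 ; 9 | 89 ; 24 | -87 ; 25 | -111 ; 28 | 103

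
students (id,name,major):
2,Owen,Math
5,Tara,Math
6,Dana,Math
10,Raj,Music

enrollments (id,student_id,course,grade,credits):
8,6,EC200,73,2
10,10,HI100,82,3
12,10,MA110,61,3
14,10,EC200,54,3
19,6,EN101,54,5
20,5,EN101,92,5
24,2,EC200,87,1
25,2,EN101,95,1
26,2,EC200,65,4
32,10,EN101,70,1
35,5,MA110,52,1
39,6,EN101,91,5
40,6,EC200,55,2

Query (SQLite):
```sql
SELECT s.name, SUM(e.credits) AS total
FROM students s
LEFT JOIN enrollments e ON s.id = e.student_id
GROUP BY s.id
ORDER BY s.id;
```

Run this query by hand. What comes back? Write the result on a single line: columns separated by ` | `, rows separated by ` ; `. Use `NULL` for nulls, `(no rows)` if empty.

LEFT JOIN keeps every students row; unmatched ones get NULL for enrollments columns.
Group by students.id and compute SUM(e.credits). SUM over an all-NULL group is NULL.
  2: ids {24, 25, 26} → SUM(e.credits)=6
  5: ids {20, 35} → SUM(e.credits)=6
  6: ids {8, 19, 39, 40} → SUM(e.credits)=14
  10: ids {10, 12, 14, 32} → SUM(e.credits)=10

Owen | 6 ; Tara | 6 ; Dana | 14 ; Raj | 10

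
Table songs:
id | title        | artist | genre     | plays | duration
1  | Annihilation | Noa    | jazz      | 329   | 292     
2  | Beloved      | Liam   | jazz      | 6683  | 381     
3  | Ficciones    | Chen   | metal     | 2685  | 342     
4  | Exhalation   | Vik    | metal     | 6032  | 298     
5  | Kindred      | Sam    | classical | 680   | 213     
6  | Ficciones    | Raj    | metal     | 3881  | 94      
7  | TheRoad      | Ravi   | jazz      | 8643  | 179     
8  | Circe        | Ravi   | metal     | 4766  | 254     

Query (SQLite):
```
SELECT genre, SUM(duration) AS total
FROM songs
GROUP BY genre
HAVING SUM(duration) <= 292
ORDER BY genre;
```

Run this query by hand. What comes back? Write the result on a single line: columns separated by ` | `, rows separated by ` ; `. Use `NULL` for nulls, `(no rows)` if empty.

Partition songs by genre; compute SUM(duration) within each group.
HAVING: keep groups where SUM(duration) <= 292.
  classical: ids {5} → SUM(duration)=213
  jazz: ids {1, 2, 7} → SUM(duration)=852
  metal: ids {3, 4, 6, 8} → SUM(duration)=988

classical | 213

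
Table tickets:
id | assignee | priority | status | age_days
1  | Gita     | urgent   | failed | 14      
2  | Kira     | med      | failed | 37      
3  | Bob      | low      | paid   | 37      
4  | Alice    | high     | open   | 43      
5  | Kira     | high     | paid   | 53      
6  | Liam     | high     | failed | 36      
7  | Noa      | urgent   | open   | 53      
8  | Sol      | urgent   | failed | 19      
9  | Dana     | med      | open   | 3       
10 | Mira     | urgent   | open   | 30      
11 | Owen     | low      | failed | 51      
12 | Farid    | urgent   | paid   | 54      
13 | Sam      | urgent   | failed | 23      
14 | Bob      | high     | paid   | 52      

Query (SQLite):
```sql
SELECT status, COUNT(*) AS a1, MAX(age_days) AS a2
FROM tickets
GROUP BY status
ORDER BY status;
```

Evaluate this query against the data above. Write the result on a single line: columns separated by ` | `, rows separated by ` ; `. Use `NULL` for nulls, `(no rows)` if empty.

Group tickets by status.
Per group compute: COUNT(*), MAX(age_days).
  failed: ids {1, 2, 6, 8, 11, 13} → COUNT(*)=6, MAX(age_days)=51
  open: ids {4, 7, 9, 10} → COUNT(*)=4, MAX(age_days)=53
  paid: ids {3, 5, 12, 14} → COUNT(*)=4, MAX(age_days)=54

failed | 6 | 51 ; open | 4 | 53 ; paid | 4 | 54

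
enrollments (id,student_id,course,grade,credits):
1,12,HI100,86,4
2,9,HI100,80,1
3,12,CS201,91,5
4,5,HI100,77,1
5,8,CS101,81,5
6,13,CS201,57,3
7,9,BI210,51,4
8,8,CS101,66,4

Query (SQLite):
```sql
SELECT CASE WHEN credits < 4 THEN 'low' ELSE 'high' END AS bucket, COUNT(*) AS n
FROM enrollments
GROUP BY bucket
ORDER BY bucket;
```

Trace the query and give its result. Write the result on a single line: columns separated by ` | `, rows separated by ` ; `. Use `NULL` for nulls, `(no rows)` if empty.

high | 5 ; low | 3

Bucket rows by credits < 4 → 'low' else 'high'; count each bucket.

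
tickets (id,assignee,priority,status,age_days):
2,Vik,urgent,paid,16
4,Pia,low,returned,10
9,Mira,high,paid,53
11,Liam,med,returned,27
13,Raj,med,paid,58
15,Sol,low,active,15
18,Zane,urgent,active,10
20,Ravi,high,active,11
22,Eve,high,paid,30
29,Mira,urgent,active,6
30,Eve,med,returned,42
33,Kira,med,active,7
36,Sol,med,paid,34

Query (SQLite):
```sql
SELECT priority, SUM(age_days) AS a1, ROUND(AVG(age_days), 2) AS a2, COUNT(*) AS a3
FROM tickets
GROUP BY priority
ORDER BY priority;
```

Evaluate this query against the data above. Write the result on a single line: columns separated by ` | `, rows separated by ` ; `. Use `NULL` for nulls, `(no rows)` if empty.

high | 94 | 31.33 | 3 ; low | 25 | 12.5 | 2 ; med | 168 | 33.6 | 5 ; urgent | 32 | 10.67 | 3

Group tickets by priority.
Per group compute: SUM(age_days), ROUND(AVG(age_days), 2), COUNT(*).
  high: ids {9, 20, 22} → SUM(age_days)=94, ROUND(AVG(age_days), 2)=31.33, COUNT(*)=3
  low: ids {4, 15} → SUM(age_days)=25, ROUND(AVG(age_days), 2)=12.5, COUNT(*)=2
  med: ids {11, 13, 30, 33, 36} → SUM(age_days)=168, ROUND(AVG(age_days), 2)=33.6, COUNT(*)=5
  urgent: ids {2, 18, 29} → SUM(age_days)=32, ROUND(AVG(age_days), 2)=10.67, COUNT(*)=3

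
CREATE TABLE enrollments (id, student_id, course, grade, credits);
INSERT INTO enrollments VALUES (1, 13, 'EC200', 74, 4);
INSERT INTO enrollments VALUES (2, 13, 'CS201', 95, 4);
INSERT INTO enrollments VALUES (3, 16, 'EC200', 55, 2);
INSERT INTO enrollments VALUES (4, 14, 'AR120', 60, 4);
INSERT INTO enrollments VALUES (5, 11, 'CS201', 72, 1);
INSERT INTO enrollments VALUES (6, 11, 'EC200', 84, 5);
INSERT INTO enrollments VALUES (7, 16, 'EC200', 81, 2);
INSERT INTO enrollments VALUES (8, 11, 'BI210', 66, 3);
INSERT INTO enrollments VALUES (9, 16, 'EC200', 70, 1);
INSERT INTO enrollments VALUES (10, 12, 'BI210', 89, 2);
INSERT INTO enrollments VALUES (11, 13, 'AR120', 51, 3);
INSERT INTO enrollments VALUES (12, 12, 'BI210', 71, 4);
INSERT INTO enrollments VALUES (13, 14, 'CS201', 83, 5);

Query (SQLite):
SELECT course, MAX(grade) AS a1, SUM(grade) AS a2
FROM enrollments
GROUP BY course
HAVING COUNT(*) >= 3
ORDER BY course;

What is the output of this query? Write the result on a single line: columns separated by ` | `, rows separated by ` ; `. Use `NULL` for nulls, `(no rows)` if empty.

BI210 | 89 | 226 ; CS201 | 95 | 250 ; EC200 | 84 | 364

Group enrollments by course.
Per group compute: MAX(grade), SUM(grade).
HAVING: drop groups with fewer than 3 rows.
  AR120: ids {4, 11} → MAX(grade)=60, SUM(grade)=111
  BI210: ids {8, 10, 12} → MAX(grade)=89, SUM(grade)=226
  CS201: ids {2, 5, 13} → MAX(grade)=95, SUM(grade)=250
  EC200: ids {1, 3, 6, 7, 9} → MAX(grade)=84, SUM(grade)=364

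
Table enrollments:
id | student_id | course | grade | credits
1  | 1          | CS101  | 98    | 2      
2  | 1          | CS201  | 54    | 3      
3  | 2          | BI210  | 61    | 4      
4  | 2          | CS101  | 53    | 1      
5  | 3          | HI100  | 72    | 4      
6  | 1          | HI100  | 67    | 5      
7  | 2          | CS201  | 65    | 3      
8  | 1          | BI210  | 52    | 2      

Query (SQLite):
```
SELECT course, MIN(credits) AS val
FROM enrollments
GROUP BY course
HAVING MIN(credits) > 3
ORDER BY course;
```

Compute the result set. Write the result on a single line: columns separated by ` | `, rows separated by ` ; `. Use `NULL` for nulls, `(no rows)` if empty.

Partition enrollments by course; compute MIN(credits) within each group.
HAVING: keep groups where MIN(credits) > 3.
  BI210: ids {3, 8} → MIN(credits)=2
  CS101: ids {1, 4} → MIN(credits)=1
  CS201: ids {2, 7} → MIN(credits)=3
  HI100: ids {5, 6} → MIN(credits)=4

HI100 | 4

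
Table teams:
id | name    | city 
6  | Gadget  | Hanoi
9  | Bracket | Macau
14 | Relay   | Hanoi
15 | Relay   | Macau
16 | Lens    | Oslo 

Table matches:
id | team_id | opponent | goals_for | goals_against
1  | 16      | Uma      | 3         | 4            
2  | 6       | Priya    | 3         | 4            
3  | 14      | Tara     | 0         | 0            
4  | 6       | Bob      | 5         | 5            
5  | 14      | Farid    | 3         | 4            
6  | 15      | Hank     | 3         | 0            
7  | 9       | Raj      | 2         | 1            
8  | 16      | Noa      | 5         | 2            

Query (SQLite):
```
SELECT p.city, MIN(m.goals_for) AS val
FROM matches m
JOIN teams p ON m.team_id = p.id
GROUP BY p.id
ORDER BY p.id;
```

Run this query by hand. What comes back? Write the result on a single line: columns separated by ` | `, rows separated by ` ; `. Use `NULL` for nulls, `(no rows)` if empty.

Hanoi | 3 ; Macau | 2 ; Hanoi | 0 ; Macau | 3 ; Oslo | 3

Join each matches row to its teams via team_id.
Group joined rows by teams.id; compute MIN(m.goals_for) per group.
  6: ids {2, 4} → MIN(m.goals_for)=3
  9: ids {7} → MIN(m.goals_for)=2
  14: ids {3, 5} → MIN(m.goals_for)=0
  15: ids {6} → MIN(m.goals_for)=3
  16: ids {1, 8} → MIN(m.goals_for)=3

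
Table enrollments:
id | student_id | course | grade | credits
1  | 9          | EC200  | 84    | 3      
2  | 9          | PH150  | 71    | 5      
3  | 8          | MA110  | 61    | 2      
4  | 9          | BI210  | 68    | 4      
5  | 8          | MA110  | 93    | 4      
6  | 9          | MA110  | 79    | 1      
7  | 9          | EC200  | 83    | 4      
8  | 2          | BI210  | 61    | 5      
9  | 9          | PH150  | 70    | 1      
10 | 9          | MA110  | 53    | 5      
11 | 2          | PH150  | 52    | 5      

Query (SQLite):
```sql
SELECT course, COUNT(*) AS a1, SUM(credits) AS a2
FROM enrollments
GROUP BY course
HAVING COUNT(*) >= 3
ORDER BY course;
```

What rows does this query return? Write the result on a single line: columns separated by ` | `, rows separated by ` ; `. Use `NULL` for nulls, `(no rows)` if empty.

MA110 | 4 | 12 ; PH150 | 3 | 11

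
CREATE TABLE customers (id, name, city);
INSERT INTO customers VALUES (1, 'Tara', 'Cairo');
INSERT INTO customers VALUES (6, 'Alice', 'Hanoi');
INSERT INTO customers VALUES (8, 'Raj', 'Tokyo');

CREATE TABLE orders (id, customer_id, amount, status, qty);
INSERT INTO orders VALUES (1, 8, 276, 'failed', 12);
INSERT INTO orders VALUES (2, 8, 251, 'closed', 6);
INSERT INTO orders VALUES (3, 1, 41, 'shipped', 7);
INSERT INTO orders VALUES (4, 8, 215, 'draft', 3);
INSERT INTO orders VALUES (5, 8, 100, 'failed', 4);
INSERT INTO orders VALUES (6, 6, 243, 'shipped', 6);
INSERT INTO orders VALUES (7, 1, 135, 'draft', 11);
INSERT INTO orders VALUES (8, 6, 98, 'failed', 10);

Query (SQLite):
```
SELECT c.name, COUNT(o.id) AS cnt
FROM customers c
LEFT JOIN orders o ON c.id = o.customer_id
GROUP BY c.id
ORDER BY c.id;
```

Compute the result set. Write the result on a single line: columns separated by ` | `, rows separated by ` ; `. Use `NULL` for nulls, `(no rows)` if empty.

Tara | 2 ; Alice | 2 ; Raj | 4

LEFT JOIN keeps every customers row; unmatched ones get NULL for orders columns.
Group by customers.id and compute COUNT(o.id). COUNT(col) of an all-NULL group is 0.
  1: ids {3, 7} → COUNT(o.id)=2
  6: ids {6, 8} → COUNT(o.id)=2
  8: ids {1, 2, 4, 5} → COUNT(o.id)=4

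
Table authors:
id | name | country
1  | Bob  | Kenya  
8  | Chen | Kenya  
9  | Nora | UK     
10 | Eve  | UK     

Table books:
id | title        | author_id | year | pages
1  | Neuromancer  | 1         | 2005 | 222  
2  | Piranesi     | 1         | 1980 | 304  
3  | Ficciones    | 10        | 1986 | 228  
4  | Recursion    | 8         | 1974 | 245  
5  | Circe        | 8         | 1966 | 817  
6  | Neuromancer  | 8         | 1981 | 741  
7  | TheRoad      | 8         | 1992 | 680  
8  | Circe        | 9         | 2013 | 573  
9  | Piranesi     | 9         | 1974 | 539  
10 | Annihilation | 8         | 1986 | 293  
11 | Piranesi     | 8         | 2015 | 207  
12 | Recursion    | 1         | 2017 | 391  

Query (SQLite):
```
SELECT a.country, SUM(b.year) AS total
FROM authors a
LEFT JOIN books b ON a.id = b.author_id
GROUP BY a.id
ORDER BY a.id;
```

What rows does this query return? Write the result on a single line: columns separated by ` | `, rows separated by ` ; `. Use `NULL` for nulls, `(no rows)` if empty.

LEFT JOIN keeps every authors row; unmatched ones get NULL for books columns.
Group by authors.id and compute SUM(b.year). SUM over an all-NULL group is NULL.
  1: ids {1, 2, 12} → SUM(b.year)=6002
  8: ids {4, 5, 6, 7, 10, 11} → SUM(b.year)=11914
  9: ids {8, 9} → SUM(b.year)=3987
  10: ids {3} → SUM(b.year)=1986

Kenya | 6002 ; Kenya | 11914 ; UK | 3987 ; UK | 1986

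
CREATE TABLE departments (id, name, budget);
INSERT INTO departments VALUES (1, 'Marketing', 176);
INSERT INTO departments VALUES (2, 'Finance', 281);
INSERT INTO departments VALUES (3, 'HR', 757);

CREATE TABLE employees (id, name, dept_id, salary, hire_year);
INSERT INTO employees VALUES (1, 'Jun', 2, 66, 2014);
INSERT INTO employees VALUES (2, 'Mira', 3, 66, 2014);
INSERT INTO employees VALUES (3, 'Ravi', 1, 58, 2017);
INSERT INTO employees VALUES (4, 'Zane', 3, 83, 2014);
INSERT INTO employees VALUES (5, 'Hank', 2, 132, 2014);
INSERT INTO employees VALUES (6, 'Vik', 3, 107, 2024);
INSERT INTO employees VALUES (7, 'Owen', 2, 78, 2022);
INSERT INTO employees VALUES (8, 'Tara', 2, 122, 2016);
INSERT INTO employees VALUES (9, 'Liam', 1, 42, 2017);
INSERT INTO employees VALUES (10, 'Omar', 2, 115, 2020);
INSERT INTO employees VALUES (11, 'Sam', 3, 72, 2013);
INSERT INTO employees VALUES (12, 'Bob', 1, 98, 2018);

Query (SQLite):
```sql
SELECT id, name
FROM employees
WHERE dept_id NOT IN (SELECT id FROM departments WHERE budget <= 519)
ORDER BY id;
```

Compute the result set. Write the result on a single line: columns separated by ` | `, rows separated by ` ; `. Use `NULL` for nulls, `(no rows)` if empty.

2 | Mira ; 4 | Zane ; 6 | Vik ; 11 | Sam

Inner query: departments.id where budget <= 519.
Outer: keep employees rows whose dept_id is not in that set.
Inner query → {1, 2}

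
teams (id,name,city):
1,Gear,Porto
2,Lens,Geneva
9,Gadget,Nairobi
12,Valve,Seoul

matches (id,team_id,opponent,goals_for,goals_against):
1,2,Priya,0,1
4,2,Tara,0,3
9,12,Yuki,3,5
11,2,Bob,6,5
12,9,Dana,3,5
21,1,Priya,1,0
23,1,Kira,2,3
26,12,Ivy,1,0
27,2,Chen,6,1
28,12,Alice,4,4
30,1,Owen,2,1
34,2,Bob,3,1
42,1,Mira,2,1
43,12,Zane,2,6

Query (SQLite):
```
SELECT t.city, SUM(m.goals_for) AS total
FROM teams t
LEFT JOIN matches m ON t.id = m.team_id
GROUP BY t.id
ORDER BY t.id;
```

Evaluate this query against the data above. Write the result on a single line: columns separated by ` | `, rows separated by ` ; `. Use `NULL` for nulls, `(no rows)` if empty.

LEFT JOIN keeps every teams row; unmatched ones get NULL for matches columns.
Group by teams.id and compute SUM(m.goals_for). SUM over an all-NULL group is NULL.
  1: ids {21, 23, 30, 42} → SUM(m.goals_for)=7
  2: ids {1, 4, 11, 27, 34} → SUM(m.goals_for)=15
  9: ids {12} → SUM(m.goals_for)=3
  12: ids {9, 26, 28, 43} → SUM(m.goals_for)=10

Porto | 7 ; Geneva | 15 ; Nairobi | 3 ; Seoul | 10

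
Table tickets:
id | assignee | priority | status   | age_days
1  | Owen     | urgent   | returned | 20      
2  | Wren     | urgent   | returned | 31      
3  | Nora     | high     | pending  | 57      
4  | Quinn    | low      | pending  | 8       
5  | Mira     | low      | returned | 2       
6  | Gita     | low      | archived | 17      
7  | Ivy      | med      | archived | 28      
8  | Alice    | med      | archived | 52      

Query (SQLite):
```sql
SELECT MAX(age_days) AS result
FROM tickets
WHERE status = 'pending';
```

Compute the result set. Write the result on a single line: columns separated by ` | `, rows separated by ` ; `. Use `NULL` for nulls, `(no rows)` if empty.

Rows where status='pending' → age_days values: [57, 8].
MAX of non-NULL values = 57.

57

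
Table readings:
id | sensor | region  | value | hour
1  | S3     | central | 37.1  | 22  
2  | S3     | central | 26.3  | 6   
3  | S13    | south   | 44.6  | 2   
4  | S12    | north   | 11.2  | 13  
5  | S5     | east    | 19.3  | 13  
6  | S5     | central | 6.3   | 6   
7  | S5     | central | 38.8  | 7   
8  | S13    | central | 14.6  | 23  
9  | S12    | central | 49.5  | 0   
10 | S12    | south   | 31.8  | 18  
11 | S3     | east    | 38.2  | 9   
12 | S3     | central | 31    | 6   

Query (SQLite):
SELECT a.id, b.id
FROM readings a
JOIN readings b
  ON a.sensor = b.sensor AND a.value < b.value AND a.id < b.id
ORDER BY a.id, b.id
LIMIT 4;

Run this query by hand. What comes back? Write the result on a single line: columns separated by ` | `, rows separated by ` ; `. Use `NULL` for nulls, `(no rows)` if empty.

1 | 11 ; 2 | 11 ; 2 | 12 ; 4 | 9

Pairs (a,b) with same sensor, a.value < b.value, a.id < b.id.
sensor groups: S12:{4,9,10} S13:{3,8} S3:{1,2,11,12} S5:{5,6,7}
Ordered by (a.id, b.id); first 4.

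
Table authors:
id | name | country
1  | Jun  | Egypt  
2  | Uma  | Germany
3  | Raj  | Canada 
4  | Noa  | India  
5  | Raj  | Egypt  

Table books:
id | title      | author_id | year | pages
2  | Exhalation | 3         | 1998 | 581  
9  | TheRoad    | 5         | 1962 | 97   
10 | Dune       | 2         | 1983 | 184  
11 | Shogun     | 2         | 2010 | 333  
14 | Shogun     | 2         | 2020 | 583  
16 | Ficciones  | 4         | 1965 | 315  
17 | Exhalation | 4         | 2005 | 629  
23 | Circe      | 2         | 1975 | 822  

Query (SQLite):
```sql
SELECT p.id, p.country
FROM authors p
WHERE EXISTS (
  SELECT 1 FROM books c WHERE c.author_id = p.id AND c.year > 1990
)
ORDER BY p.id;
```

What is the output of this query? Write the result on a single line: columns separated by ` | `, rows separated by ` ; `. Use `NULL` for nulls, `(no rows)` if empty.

2 | Germany ; 3 | Canada ; 4 | India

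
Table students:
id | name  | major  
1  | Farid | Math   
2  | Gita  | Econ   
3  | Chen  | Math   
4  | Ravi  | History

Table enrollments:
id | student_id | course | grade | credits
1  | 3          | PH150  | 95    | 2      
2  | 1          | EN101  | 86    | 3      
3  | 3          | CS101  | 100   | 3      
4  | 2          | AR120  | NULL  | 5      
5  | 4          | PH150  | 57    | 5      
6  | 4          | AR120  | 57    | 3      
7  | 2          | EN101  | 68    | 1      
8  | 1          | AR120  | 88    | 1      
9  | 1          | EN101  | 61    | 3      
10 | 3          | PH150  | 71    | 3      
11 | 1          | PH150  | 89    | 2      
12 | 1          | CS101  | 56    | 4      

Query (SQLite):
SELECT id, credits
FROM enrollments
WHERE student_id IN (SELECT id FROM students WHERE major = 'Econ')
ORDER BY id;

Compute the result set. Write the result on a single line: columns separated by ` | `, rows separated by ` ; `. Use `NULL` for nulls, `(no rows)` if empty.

4 | 5 ; 7 | 1

Inner query: students.id where major = 'Econ'.
Outer: keep enrollments rows whose student_id is in that set.
Inner query → {2}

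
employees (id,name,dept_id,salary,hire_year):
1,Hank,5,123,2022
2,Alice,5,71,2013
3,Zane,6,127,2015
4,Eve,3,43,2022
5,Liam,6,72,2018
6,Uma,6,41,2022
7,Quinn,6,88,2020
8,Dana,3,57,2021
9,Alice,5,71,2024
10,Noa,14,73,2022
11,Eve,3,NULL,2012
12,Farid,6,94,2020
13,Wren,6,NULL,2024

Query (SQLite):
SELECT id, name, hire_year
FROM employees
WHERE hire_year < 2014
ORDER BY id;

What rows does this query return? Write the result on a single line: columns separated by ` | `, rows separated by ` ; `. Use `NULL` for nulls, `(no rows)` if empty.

2 | Alice | 2013 ; 11 | Eve | 2012

hire_year < 2014: ids {2, 11}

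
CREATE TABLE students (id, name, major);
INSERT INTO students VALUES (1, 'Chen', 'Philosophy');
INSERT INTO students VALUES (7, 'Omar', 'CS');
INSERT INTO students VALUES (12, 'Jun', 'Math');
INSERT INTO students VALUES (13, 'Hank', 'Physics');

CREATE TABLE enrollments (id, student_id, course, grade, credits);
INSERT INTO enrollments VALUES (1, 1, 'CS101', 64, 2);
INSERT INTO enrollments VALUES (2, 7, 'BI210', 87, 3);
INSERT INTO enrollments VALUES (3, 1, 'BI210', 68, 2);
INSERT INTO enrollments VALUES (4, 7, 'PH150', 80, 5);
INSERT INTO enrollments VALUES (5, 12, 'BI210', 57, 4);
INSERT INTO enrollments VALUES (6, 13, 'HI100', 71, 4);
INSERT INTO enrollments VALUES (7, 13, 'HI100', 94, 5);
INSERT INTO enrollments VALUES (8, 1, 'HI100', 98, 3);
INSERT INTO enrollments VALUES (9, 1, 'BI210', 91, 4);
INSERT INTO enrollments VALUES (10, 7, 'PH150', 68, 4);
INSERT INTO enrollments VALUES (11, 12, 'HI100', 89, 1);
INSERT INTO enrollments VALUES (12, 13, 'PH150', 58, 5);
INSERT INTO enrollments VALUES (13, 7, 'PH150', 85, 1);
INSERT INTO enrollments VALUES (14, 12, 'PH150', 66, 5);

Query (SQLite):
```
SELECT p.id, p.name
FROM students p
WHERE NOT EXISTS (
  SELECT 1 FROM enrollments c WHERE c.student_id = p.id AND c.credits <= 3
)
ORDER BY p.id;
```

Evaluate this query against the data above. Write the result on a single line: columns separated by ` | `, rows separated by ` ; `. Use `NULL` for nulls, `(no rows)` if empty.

For each students row, check whether any enrollments with matching student_id has credits <= 3.
Keep rows where that is false.

13 | Hank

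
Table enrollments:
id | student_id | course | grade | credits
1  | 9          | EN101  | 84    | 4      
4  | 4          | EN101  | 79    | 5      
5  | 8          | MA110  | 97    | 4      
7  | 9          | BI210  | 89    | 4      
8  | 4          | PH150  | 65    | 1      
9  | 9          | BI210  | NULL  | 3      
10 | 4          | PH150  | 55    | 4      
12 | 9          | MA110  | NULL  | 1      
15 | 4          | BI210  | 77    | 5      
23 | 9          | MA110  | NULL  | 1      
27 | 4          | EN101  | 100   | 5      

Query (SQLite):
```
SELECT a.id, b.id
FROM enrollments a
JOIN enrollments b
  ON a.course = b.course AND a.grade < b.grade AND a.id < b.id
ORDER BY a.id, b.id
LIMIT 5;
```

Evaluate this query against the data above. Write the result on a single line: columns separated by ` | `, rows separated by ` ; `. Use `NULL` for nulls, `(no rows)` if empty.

1 | 27 ; 4 | 27

Pairs (a,b) with same course, a.grade < b.grade, a.id < b.id.
course groups: BI210:{7,9,15} EN101:{1,4,27} MA110:{5,12,23} PH150:{8,10}
Ordered by (a.id, b.id); first 5.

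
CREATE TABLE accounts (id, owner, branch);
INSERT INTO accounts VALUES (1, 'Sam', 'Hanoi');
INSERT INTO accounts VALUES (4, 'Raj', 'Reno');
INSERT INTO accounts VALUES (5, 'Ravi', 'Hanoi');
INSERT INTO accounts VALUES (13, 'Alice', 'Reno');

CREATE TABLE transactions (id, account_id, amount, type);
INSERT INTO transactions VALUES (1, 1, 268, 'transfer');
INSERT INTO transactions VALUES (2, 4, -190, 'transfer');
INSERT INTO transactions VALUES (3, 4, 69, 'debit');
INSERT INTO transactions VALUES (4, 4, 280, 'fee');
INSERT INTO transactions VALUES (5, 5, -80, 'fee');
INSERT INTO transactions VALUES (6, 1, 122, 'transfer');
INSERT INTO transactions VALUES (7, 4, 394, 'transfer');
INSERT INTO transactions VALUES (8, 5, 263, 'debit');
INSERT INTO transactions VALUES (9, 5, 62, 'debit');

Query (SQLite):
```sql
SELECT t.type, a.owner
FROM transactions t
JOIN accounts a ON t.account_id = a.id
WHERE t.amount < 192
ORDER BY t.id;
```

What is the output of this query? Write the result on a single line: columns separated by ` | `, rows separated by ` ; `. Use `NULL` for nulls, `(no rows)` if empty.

Each transactions row matches the accounts row where account_id = accounts.id.
Then keep rows with t.amount < 192.

transfer | Raj ; debit | Raj ; fee | Ravi ; transfer | Sam ; debit | Ravi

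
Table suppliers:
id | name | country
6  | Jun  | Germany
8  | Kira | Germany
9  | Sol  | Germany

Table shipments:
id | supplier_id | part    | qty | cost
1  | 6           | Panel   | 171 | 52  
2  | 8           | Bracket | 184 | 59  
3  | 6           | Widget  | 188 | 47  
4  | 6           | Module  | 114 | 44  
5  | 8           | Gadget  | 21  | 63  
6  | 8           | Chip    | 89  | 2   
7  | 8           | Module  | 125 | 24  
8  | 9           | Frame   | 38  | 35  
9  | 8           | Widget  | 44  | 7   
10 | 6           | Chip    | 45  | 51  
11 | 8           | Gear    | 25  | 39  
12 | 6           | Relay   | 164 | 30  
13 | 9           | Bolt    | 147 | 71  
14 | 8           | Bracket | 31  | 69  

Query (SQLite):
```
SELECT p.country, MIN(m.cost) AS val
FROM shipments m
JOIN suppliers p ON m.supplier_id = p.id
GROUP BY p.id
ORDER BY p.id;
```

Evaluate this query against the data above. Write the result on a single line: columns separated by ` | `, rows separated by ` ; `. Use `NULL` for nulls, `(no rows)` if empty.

Join each shipments row to its suppliers via supplier_id.
Group joined rows by suppliers.id; compute MIN(m.cost) per group.
  6: ids {1, 3, 4, 10, 12} → MIN(m.cost)=30
  8: ids {2, 5, 6, 7, 9, 11, 14} → MIN(m.cost)=2
  9: ids {8, 13} → MIN(m.cost)=35

Germany | 30 ; Germany | 2 ; Germany | 35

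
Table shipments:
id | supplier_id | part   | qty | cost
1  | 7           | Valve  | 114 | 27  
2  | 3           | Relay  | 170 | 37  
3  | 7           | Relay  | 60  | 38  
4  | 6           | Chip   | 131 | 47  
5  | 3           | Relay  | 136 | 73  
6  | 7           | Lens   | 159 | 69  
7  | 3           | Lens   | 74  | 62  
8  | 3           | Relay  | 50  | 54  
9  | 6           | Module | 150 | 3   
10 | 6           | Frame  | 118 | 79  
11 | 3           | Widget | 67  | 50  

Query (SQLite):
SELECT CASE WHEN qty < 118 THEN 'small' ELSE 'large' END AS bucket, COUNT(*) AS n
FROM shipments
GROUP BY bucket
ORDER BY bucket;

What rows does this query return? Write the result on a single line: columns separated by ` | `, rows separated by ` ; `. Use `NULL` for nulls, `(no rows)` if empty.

large | 6 ; small | 5

Bucket rows by qty < 118 → 'small' else 'large'; count each bucket.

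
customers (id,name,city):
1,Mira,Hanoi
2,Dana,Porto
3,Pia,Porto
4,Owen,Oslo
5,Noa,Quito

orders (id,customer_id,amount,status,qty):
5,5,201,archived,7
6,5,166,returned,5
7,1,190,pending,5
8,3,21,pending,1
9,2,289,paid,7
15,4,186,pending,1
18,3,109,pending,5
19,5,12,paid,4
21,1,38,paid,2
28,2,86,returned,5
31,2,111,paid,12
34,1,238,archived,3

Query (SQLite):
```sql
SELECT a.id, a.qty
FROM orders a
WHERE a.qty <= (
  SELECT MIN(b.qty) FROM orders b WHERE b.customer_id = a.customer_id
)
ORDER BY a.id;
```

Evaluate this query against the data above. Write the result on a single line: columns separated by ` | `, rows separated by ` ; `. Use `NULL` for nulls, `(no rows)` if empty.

8 | 1 ; 15 | 1 ; 19 | 4 ; 21 | 2 ; 28 | 5

For each orders row a, compute MIN(qty) over rows sharing a.customer_id.
Keep row a if a.qty <= that per-group MIN.
  customer_id=1: MIN(qty) = 2
  customer_id=2: MIN(qty) = 5
  customer_id=3: MIN(qty) = 1
  customer_id=4: MIN(qty) = 1
  customer_id=5: MIN(qty) = 4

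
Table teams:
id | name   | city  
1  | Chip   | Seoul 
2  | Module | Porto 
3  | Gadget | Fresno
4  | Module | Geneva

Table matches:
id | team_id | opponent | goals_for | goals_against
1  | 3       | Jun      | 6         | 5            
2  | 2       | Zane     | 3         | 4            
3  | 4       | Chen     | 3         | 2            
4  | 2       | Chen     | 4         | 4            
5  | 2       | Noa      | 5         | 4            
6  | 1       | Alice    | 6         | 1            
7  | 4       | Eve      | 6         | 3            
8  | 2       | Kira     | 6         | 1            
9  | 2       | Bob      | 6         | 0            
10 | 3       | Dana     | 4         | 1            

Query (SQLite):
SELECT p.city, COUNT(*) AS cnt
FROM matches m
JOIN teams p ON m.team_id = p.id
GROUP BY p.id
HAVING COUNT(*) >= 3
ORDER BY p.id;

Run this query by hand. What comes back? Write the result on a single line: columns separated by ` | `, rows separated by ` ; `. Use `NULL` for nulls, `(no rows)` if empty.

Porto | 5

Join each matches row to its teams via team_id.
Group joined rows by teams.id; compute COUNT(*) per group.
HAVING: keep groups with count ≥ 3.
  1: ids {6} → COUNT(*)=1
  2: ids {2, 4, 5, 8, 9} → COUNT(*)=5
  3: ids {1, 10} → COUNT(*)=2
  4: ids {3, 7} → COUNT(*)=2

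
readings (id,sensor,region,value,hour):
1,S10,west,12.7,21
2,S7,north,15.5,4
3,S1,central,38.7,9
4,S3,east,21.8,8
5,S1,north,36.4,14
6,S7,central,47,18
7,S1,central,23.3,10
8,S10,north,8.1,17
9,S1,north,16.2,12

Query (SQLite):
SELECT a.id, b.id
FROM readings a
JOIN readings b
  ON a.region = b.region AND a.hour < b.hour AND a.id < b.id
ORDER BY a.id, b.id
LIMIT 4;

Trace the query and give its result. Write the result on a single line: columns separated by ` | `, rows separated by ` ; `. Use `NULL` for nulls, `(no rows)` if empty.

2 | 5 ; 2 | 8 ; 2 | 9 ; 3 | 6

Pairs (a,b) with same region, a.hour < b.hour, a.id < b.id.
region groups: central:{3,6,7} east:{4} north:{2,5,8,9} west:{1}
Ordered by (a.id, b.id); first 4.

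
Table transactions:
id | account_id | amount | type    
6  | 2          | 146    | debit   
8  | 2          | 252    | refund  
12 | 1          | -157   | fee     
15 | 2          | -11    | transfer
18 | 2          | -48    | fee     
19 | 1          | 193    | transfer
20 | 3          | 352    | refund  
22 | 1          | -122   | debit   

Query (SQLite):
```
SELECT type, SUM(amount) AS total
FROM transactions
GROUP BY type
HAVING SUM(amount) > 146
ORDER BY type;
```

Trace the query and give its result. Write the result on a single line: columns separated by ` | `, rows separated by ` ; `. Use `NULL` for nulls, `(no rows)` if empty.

refund | 604 ; transfer | 182

Partition transactions by type; compute SUM(amount) within each group.
HAVING: keep groups where SUM(amount) > 146.
  debit: ids {6, 22} → SUM(amount)=24
  fee: ids {12, 18} → SUM(amount)=-205
  refund: ids {8, 20} → SUM(amount)=604
  transfer: ids {15, 19} → SUM(amount)=182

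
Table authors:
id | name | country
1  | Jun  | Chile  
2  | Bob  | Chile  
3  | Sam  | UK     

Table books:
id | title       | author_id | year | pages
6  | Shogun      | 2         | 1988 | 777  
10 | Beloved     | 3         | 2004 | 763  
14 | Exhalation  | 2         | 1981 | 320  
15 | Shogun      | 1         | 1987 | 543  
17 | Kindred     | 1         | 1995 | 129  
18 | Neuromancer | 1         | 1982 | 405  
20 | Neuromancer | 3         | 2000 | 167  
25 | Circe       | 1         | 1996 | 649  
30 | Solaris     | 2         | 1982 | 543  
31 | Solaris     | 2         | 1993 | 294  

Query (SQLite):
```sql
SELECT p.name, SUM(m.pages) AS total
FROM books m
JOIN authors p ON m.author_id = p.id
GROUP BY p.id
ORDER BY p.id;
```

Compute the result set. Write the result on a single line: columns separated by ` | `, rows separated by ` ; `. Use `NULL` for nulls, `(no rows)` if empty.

Join each books row to its authors via author_id.
Group joined rows by authors.id; compute SUM(m.pages) per group.
  1: ids {15, 17, 18, 25} → SUM(m.pages)=1726
  2: ids {6, 14, 30, 31} → SUM(m.pages)=1934
  3: ids {10, 20} → SUM(m.pages)=930

Jun | 1726 ; Bob | 1934 ; Sam | 930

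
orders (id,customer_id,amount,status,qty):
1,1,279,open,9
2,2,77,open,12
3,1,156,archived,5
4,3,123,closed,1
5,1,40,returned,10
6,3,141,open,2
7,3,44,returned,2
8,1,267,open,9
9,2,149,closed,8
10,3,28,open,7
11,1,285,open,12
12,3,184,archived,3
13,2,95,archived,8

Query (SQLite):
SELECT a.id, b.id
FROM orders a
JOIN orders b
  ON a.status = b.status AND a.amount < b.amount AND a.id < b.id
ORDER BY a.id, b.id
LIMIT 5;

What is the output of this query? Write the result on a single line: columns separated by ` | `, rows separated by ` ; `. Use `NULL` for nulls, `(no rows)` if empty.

Pairs (a,b) with same status, a.amount < b.amount, a.id < b.id.
status groups: archived:{3,12,13} closed:{4,9} open:{1,2,6,8,10,11} returned:{5,7}
Ordered by (a.id, b.id); first 5.

1 | 11 ; 2 | 6 ; 2 | 8 ; 2 | 11 ; 3 | 12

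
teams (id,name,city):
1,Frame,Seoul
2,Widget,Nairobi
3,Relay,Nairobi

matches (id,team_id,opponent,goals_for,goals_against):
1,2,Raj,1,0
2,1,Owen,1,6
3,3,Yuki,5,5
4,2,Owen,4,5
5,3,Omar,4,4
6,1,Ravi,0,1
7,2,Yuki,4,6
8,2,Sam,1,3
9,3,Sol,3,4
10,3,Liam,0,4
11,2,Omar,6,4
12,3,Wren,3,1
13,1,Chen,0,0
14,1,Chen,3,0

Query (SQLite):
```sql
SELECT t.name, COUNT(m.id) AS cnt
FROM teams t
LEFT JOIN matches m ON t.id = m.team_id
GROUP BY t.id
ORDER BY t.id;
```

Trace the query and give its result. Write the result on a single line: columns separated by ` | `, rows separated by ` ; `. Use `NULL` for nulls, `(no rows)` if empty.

LEFT JOIN keeps every teams row; unmatched ones get NULL for matches columns.
Group by teams.id and compute COUNT(m.id). COUNT(col) of an all-NULL group is 0.
  1: ids {2, 6, 13, 14} → COUNT(m.id)=4
  2: ids {1, 4, 7, 8, 11} → COUNT(m.id)=5
  3: ids {3, 5, 9, 10, 12} → COUNT(m.id)=5

Frame | 4 ; Widget | 5 ; Relay | 5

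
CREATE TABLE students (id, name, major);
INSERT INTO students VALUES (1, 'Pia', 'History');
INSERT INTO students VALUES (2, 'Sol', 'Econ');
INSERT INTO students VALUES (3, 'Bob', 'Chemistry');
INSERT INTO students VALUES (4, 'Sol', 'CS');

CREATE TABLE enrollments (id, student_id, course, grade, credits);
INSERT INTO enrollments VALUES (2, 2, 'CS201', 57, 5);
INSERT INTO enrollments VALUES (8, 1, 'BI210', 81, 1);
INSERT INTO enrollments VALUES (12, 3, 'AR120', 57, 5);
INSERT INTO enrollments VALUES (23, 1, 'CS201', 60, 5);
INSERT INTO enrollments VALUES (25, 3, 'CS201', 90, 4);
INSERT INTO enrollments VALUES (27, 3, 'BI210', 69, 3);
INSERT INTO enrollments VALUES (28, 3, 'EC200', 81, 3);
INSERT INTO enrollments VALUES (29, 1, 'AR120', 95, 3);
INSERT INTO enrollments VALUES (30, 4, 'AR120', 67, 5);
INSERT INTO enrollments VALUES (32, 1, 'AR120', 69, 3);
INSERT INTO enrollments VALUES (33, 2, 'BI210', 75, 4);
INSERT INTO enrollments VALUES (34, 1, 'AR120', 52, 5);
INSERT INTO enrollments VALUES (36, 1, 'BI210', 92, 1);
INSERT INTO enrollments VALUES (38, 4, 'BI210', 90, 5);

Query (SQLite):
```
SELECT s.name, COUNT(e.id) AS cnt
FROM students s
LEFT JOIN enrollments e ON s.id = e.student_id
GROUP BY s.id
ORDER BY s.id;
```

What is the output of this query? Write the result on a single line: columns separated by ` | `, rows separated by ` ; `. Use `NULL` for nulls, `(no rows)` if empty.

Pia | 6 ; Sol | 2 ; Bob | 4 ; Sol | 2

LEFT JOIN keeps every students row; unmatched ones get NULL for enrollments columns.
Group by students.id and compute COUNT(e.id). COUNT(col) of an all-NULL group is 0.
  1: ids {8, 23, 29, 32, 34, 36} → COUNT(e.id)=6
  2: ids {2, 33} → COUNT(e.id)=2
  3: ids {12, 25, 27, 28} → COUNT(e.id)=4
  4: ids {30, 38} → COUNT(e.id)=2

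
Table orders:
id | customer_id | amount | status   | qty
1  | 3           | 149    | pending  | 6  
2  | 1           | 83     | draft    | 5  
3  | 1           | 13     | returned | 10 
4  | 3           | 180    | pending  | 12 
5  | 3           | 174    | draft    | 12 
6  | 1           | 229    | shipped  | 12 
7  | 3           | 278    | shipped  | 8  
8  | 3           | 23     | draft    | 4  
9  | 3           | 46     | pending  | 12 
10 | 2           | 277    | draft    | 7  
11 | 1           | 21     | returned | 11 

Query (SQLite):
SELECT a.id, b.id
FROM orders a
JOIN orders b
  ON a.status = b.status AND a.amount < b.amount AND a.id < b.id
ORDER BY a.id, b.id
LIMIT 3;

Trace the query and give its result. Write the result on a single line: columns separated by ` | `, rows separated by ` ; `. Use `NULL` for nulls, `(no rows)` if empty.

Pairs (a,b) with same status, a.amount < b.amount, a.id < b.id.
status groups: draft:{2,5,8,10} pending:{1,4,9} returned:{3,11} shipped:{6,7}
Ordered by (a.id, b.id); first 3.

1 | 4 ; 2 | 5 ; 2 | 10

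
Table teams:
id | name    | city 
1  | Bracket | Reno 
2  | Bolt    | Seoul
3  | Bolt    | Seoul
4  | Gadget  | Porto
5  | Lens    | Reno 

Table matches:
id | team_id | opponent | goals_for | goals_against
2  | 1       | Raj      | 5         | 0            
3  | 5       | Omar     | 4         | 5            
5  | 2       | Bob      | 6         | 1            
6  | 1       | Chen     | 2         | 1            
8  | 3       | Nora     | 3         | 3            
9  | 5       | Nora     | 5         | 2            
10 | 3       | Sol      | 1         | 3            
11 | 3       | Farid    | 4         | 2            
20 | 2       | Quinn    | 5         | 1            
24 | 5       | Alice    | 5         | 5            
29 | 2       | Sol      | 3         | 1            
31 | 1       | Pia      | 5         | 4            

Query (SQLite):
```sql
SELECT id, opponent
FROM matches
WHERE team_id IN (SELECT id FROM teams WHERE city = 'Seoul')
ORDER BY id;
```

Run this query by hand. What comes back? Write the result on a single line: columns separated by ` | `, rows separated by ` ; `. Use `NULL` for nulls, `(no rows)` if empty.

5 | Bob ; 8 | Nora ; 10 | Sol ; 11 | Farid ; 20 | Quinn ; 29 | Sol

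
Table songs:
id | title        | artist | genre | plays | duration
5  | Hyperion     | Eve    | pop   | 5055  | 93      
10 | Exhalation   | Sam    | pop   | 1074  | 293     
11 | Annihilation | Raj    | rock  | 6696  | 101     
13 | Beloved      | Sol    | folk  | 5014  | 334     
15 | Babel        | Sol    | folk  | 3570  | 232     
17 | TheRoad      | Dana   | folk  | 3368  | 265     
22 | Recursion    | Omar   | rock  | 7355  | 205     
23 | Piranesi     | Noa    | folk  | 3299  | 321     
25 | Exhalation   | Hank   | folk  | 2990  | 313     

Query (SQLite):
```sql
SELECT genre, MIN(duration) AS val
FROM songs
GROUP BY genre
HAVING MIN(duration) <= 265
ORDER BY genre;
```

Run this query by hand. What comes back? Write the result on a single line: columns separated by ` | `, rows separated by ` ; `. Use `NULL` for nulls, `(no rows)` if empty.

folk | 232 ; pop | 93 ; rock | 101

Partition songs by genre; compute MIN(duration) within each group.
HAVING: keep groups where MIN(duration) <= 265.
  folk: ids {13, 15, 17, 23, 25} → MIN(duration)=232
  pop: ids {5, 10} → MIN(duration)=93
  rock: ids {11, 22} → MIN(duration)=101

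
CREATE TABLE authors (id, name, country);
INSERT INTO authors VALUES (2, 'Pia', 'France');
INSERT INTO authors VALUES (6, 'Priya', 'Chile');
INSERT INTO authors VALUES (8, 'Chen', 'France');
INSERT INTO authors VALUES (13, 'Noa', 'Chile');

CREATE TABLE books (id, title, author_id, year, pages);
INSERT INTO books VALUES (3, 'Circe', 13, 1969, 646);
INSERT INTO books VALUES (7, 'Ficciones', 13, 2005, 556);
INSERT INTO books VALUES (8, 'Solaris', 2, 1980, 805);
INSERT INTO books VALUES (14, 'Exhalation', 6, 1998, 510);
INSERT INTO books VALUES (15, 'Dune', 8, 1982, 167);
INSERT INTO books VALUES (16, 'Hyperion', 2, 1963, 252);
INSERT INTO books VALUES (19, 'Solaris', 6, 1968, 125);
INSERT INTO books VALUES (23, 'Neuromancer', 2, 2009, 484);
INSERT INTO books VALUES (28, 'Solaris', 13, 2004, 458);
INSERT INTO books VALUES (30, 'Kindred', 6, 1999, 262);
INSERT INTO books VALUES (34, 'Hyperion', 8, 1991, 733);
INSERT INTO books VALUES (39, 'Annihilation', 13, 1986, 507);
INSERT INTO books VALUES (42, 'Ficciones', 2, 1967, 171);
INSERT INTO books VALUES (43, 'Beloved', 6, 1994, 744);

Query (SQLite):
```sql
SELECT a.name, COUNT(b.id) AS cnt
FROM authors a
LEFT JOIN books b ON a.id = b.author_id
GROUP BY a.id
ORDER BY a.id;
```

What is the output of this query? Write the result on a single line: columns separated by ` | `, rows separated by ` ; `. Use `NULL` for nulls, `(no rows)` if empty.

LEFT JOIN keeps every authors row; unmatched ones get NULL for books columns.
Group by authors.id and compute COUNT(b.id). COUNT(col) of an all-NULL group is 0.
  2: ids {8, 16, 23, 42} → COUNT(b.id)=4
  6: ids {14, 19, 30, 43} → COUNT(b.id)=4
  8: ids {15, 34} → COUNT(b.id)=2
  13: ids {3, 7, 28, 39} → COUNT(b.id)=4

Pia | 4 ; Priya | 4 ; Chen | 2 ; Noa | 4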